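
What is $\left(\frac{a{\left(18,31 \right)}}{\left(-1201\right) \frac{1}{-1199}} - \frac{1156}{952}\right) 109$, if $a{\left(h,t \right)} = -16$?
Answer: $- \frac{31500237}{16814} \approx -1873.5$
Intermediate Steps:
$\left(\frac{a{\left(18,31 \right)}}{\left(-1201\right) \frac{1}{-1199}} - \frac{1156}{952}\right) 109 = \left(- \frac{16}{\left(-1201\right) \frac{1}{-1199}} - \frac{1156}{952}\right) 109 = \left(- \frac{16}{\left(-1201\right) \left(- \frac{1}{1199}\right)} - \frac{17}{14}\right) 109 = \left(- \frac{16}{\frac{1201}{1199}} - \frac{17}{14}\right) 109 = \left(\left(-16\right) \frac{1199}{1201} - \frac{17}{14}\right) 109 = \left(- \frac{19184}{1201} - \frac{17}{14}\right) 109 = \left(- \frac{288993}{16814}\right) 109 = - \frac{31500237}{16814}$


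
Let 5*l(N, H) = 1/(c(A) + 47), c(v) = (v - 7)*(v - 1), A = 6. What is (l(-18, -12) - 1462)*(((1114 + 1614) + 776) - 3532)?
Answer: 614038/15 ≈ 40936.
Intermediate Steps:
c(v) = (-1 + v)*(-7 + v) (c(v) = (-7 + v)*(-1 + v) = (-1 + v)*(-7 + v))
l(N, H) = 1/210 (l(N, H) = 1/(5*((7 + 6² - 8*6) + 47)) = 1/(5*((7 + 36 - 48) + 47)) = 1/(5*(-5 + 47)) = (⅕)/42 = (⅕)*(1/42) = 1/210)
(l(-18, -12) - 1462)*(((1114 + 1614) + 776) - 3532) = (1/210 - 1462)*(((1114 + 1614) + 776) - 3532) = -307019*((2728 + 776) - 3532)/210 = -307019*(3504 - 3532)/210 = -307019/210*(-28) = 614038/15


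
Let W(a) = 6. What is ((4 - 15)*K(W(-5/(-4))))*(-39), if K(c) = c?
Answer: 2574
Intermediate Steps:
((4 - 15)*K(W(-5/(-4))))*(-39) = ((4 - 15)*6)*(-39) = -11*6*(-39) = -66*(-39) = 2574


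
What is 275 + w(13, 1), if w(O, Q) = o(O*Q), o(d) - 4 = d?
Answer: 292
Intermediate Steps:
o(d) = 4 + d
w(O, Q) = 4 + O*Q
275 + w(13, 1) = 275 + (4 + 13*1) = 275 + (4 + 13) = 275 + 17 = 292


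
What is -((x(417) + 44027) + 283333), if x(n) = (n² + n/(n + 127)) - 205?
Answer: -272568353/544 ≈ -5.0105e+5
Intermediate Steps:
x(n) = -205 + n² + n/(127 + n) (x(n) = (n² + n/(127 + n)) - 205 = -205 + n² + n/(127 + n))
-((x(417) + 44027) + 283333) = -(((-26035 + 417³ - 204*417 + 127*417²)/(127 + 417) + 44027) + 283333) = -(((-26035 + 72511713 - 85068 + 127*173889)/544 + 44027) + 283333) = -(((-26035 + 72511713 - 85068 + 22083903)/544 + 44027) + 283333) = -(((1/544)*94484513 + 44027) + 283333) = -((94484513/544 + 44027) + 283333) = -(118435201/544 + 283333) = -1*272568353/544 = -272568353/544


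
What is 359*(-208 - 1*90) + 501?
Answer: -106481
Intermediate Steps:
359*(-208 - 1*90) + 501 = 359*(-208 - 90) + 501 = 359*(-298) + 501 = -106982 + 501 = -106481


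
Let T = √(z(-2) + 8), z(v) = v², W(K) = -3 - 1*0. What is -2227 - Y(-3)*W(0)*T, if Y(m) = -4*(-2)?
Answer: -2227 + 48*√3 ≈ -2143.9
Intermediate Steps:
W(K) = -3 (W(K) = -3 + 0 = -3)
T = 2*√3 (T = √((-2)² + 8) = √(4 + 8) = √12 = 2*√3 ≈ 3.4641)
Y(m) = 8
-2227 - Y(-3)*W(0)*T = -2227 - 8*(-3)*2*√3 = -2227 - (-24)*2*√3 = -2227 - (-48)*√3 = -2227 + 48*√3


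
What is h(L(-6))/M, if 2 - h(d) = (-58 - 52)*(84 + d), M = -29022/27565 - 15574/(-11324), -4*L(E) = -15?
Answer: 10112799115/337759 ≈ 29941.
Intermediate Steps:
L(E) = 15/4 (L(E) = -1/4*(-15) = 15/4)
M = 337759/1047470 (M = -29022*1/27565 - 15574*(-1/11324) = -29022/27565 + 7787/5662 = 337759/1047470 ≈ 0.32245)
h(d) = 9242 + 110*d (h(d) = 2 - (-58 - 52)*(84 + d) = 2 - (-110)*(84 + d) = 2 - (-9240 - 110*d) = 2 + (9240 + 110*d) = 9242 + 110*d)
h(L(-6))/M = (9242 + 110*(15/4))/(337759/1047470) = (9242 + 825/2)*(1047470/337759) = (19309/2)*(1047470/337759) = 10112799115/337759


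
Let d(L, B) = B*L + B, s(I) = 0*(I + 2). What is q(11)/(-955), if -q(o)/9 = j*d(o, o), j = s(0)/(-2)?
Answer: 0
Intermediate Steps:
s(I) = 0 (s(I) = 0*(2 + I) = 0)
j = 0 (j = 0/(-2) = 0*(-½) = 0)
d(L, B) = B + B*L
q(o) = 0 (q(o) = -0*o*(1 + o) = -9*0 = 0)
q(11)/(-955) = 0/(-955) = 0*(-1/955) = 0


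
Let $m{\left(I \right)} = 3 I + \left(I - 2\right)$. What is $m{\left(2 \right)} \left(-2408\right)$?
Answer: $-14448$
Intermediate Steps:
$m{\left(I \right)} = -2 + 4 I$ ($m{\left(I \right)} = 3 I + \left(-2 + I\right) = -2 + 4 I$)
$m{\left(2 \right)} \left(-2408\right) = \left(-2 + 4 \cdot 2\right) \left(-2408\right) = \left(-2 + 8\right) \left(-2408\right) = 6 \left(-2408\right) = -14448$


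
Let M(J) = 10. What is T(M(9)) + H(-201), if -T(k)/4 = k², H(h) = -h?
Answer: -199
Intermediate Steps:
T(k) = -4*k²
T(M(9)) + H(-201) = -4*10² - 1*(-201) = -4*100 + 201 = -400 + 201 = -199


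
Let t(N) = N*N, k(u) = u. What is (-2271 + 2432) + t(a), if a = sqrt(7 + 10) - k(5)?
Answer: 203 - 10*sqrt(17) ≈ 161.77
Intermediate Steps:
a = -5 + sqrt(17) (a = sqrt(7 + 10) - 1*5 = sqrt(17) - 5 = -5 + sqrt(17) ≈ -0.87689)
t(N) = N**2
(-2271 + 2432) + t(a) = (-2271 + 2432) + (-5 + sqrt(17))**2 = 161 + (-5 + sqrt(17))**2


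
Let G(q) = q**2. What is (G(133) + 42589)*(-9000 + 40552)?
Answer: 1901891456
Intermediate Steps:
(G(133) + 42589)*(-9000 + 40552) = (133**2 + 42589)*(-9000 + 40552) = (17689 + 42589)*31552 = 60278*31552 = 1901891456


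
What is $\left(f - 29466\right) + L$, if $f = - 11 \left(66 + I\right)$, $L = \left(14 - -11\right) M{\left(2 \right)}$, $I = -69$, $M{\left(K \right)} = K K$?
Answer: $-29333$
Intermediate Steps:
$M{\left(K \right)} = K^{2}$
$L = 100$ ($L = \left(14 - -11\right) 2^{2} = \left(14 + 11\right) 4 = 25 \cdot 4 = 100$)
$f = 33$ ($f = - 11 \left(66 - 69\right) = \left(-11\right) \left(-3\right) = 33$)
$\left(f - 29466\right) + L = \left(33 - 29466\right) + 100 = -29433 + 100 = -29333$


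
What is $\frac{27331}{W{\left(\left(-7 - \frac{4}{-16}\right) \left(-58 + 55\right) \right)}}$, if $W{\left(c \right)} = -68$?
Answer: $- \frac{27331}{68} \approx -401.93$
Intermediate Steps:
$\frac{27331}{W{\left(\left(-7 - \frac{4}{-16}\right) \left(-58 + 55\right) \right)}} = \frac{27331}{-68} = 27331 \left(- \frac{1}{68}\right) = - \frac{27331}{68}$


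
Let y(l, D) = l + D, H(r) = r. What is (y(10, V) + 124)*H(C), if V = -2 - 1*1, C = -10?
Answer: -1310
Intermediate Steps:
V = -3 (V = -2 - 1 = -3)
y(l, D) = D + l
(y(10, V) + 124)*H(C) = ((-3 + 10) + 124)*(-10) = (7 + 124)*(-10) = 131*(-10) = -1310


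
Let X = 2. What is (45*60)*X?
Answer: 5400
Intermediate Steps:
(45*60)*X = (45*60)*2 = 2700*2 = 5400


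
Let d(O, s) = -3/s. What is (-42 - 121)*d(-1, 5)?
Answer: 489/5 ≈ 97.800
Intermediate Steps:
(-42 - 121)*d(-1, 5) = (-42 - 121)*(-3/5) = -(-489)/5 = -163*(-⅗) = 489/5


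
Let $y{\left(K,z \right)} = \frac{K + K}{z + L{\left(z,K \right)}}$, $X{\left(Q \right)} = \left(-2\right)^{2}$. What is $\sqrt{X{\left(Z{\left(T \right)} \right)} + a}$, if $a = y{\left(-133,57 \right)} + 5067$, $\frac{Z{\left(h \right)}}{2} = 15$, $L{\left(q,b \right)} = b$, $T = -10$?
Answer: $\frac{\sqrt{20298}}{2} \approx 71.235$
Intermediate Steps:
$Z{\left(h \right)} = 30$ ($Z{\left(h \right)} = 2 \cdot 15 = 30$)
$X{\left(Q \right)} = 4$
$y{\left(K,z \right)} = \frac{2 K}{K + z}$ ($y{\left(K,z \right)} = \frac{K + K}{z + K} = \frac{2 K}{K + z}$)
$a = \frac{10141}{2}$ ($a = 2 \left(-133\right) \frac{1}{-133 + 57} + 5067 = 2 \left(-133\right) \frac{1}{-76} + 5067 = 2 \left(-133\right) \left(- \frac{1}{76}\right) + 5067 = \frac{7}{2} + 5067 = \frac{10141}{2} \approx 5070.5$)
$\sqrt{X{\left(Z{\left(T \right)} \right)} + a} = \sqrt{4 + \frac{10141}{2}} = \sqrt{\frac{10149}{2}} = \frac{\sqrt{20298}}{2}$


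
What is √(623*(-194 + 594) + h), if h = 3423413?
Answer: √3672613 ≈ 1916.4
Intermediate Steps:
√(623*(-194 + 594) + h) = √(623*(-194 + 594) + 3423413) = √(623*400 + 3423413) = √(249200 + 3423413) = √3672613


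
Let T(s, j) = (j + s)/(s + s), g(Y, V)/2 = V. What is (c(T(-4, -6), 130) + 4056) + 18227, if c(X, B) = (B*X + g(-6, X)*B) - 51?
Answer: 45439/2 ≈ 22720.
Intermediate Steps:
g(Y, V) = 2*V
T(s, j) = (j + s)/(2*s) (T(s, j) = (j + s)/((2*s)) = (j + s)*(1/(2*s)) = (j + s)/(2*s))
c(X, B) = -51 + 3*B*X (c(X, B) = (B*X + (2*X)*B) - 51 = (B*X + 2*B*X) - 51 = 3*B*X - 51 = -51 + 3*B*X)
(c(T(-4, -6), 130) + 4056) + 18227 = ((-51 + 3*130*((½)*(-6 - 4)/(-4))) + 4056) + 18227 = ((-51 + 3*130*((½)*(-¼)*(-10))) + 4056) + 18227 = ((-51 + 3*130*(5/4)) + 4056) + 18227 = ((-51 + 975/2) + 4056) + 18227 = (873/2 + 4056) + 18227 = 8985/2 + 18227 = 45439/2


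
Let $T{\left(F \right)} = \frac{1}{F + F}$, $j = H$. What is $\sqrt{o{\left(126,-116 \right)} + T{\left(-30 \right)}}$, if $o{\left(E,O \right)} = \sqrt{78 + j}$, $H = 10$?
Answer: $\frac{\sqrt{-15 + 1800 \sqrt{22}}}{30} \approx 3.0601$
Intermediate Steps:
$j = 10$
$o{\left(E,O \right)} = 2 \sqrt{22}$ ($o{\left(E,O \right)} = \sqrt{78 + 10} = \sqrt{88} = 2 \sqrt{22}$)
$T{\left(F \right)} = \frac{1}{2 F}$
$\sqrt{o{\left(126,-116 \right)} + T{\left(-30 \right)}} = \sqrt{2 \sqrt{22} + \frac{1}{2 \left(-30\right)}} = \sqrt{2 \sqrt{22} + \frac{1}{2} \left(- \frac{1}{30}\right)} = \sqrt{2 \sqrt{22} - \frac{1}{60}} = \sqrt{- \frac{1}{60} + 2 \sqrt{22}}$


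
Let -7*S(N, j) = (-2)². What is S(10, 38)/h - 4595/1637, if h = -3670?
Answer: -59019501/21027265 ≈ -2.8068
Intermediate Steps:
S(N, j) = -4/7 (S(N, j) = -⅐*(-2)² = -⅐*4 = -4/7)
S(10, 38)/h - 4595/1637 = -4/7/(-3670) - 4595/1637 = -4/7*(-1/3670) - 4595*1/1637 = 2/12845 - 4595/1637 = -59019501/21027265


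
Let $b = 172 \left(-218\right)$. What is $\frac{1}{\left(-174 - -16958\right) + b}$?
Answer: $- \frac{1}{20712} \approx -4.8281 \cdot 10^{-5}$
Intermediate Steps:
$b = -37496$
$\frac{1}{\left(-174 - -16958\right) + b} = \frac{1}{\left(-174 - -16958\right) - 37496} = \frac{1}{\left(-174 + 16958\right) - 37496} = \frac{1}{16784 - 37496} = \frac{1}{-20712} = - \frac{1}{20712}$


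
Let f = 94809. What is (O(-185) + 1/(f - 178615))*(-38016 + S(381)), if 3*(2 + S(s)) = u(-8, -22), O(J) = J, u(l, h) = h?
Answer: 294774494406/41903 ≈ 7.0347e+6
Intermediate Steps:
S(s) = -28/3 (S(s) = -2 + (1/3)*(-22) = -2 - 22/3 = -28/3)
(O(-185) + 1/(f - 178615))*(-38016 + S(381)) = (-185 + 1/(94809 - 178615))*(-38016 - 28/3) = (-185 + 1/(-83806))*(-114076/3) = (-185 - 1/83806)*(-114076/3) = -15504111/83806*(-114076/3) = 294774494406/41903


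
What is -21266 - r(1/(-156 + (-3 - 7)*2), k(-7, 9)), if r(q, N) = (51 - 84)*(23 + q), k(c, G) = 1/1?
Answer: -328115/16 ≈ -20507.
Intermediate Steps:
k(c, G) = 1
r(q, N) = -759 - 33*q (r(q, N) = -33*(23 + q) = -759 - 33*q)
-21266 - r(1/(-156 + (-3 - 7)*2), k(-7, 9)) = -21266 - (-759 - 33/(-156 + (-3 - 7)*2)) = -21266 - (-759 - 33/(-156 - 10*2)) = -21266 - (-759 - 33/(-156 - 20)) = -21266 - (-759 - 33/(-176)) = -21266 - (-759 - 33*(-1/176)) = -21266 - (-759 + 3/16) = -21266 - 1*(-12141/16) = -21266 + 12141/16 = -328115/16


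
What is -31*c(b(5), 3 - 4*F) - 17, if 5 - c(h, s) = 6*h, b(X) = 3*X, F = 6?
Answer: 2618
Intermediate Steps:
c(h, s) = 5 - 6*h
-31*c(b(5), 3 - 4*F) - 17 = -31*(5 - 18*5) - 17 = -31*(5 - 6*15) - 17 = -31*(5 - 90) - 17 = -31*(-85) - 17 = 2635 - 17 = 2618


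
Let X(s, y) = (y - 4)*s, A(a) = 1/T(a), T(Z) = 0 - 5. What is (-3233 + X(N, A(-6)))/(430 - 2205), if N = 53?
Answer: 17278/8875 ≈ 1.9468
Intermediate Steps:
T(Z) = -5
A(a) = -1/5 (A(a) = 1/(-5) = -1/5)
X(s, y) = s*(-4 + y) (X(s, y) = (-4 + y)*s = s*(-4 + y))
(-3233 + X(N, A(-6)))/(430 - 2205) = (-3233 + 53*(-4 - 1/5))/(430 - 2205) = (-3233 + 53*(-21/5))/(-1775) = (-3233 - 1113/5)*(-1/1775) = -17278/5*(-1/1775) = 17278/8875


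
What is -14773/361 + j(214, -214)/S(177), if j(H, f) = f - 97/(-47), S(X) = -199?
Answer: -134575948/3376433 ≈ -39.857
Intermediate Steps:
j(H, f) = 97/47 + f (j(H, f) = f - 97*(-1/47) = f + 97/47 = 97/47 + f)
-14773/361 + j(214, -214)/S(177) = -14773/361 + (97/47 - 214)/(-199) = -14773*1/361 - 9961/47*(-1/199) = -14773/361 + 9961/9353 = -134575948/3376433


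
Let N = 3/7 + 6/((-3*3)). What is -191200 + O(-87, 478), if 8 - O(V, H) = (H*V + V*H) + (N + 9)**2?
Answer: -47670676/441 ≈ -1.0810e+5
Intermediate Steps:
N = -5/21 (N = 3*(1/7) + 6/(-9) = 3/7 + 6*(-1/9) = 3/7 - 2/3 = -5/21 ≈ -0.23810)
O(V, H) = -30328/441 - 2*H*V (O(V, H) = 8 - ((H*V + V*H) + (-5/21 + 9)**2) = 8 - ((H*V + H*V) + (184/21)**2) = 8 - (2*H*V + 33856/441) = 8 - (33856/441 + 2*H*V) = 8 + (-33856/441 - 2*H*V) = -30328/441 - 2*H*V)
-191200 + O(-87, 478) = -191200 + (-30328/441 - 2*478*(-87)) = -191200 + (-30328/441 + 83172) = -191200 + 36648524/441 = -47670676/441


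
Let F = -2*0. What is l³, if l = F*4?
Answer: 0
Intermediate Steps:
F = 0
l = 0 (l = 0*4 = 0)
l³ = 0³ = 0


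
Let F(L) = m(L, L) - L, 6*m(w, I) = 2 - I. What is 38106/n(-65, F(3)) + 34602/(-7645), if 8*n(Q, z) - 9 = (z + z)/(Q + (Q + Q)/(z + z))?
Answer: 738396895956/22147565 ≈ 33340.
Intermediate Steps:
m(w, I) = ⅓ - I/6 (m(w, I) = (2 - I)/6 = ⅓ - I/6)
F(L) = ⅓ - 7*L/6 (F(L) = (⅓ - L/6) - L = ⅓ - 7*L/6)
n(Q, z) = 9/8 + z/(4*(Q + Q/z)) (n(Q, z) = 9/8 + ((z + z)/(Q + (Q + Q)/(z + z)))/8 = 9/8 + ((2*z)/(Q + (2*Q)/((2*z))))/8 = 9/8 + ((2*z)/(Q + (2*Q)*(1/(2*z))))/8 = 9/8 + ((2*z)/(Q + Q/z))/8 = 9/8 + (2*z/(Q + Q/z))/8 = 9/8 + z/(4*(Q + Q/z)))
38106/n(-65, F(3)) + 34602/(-7645) = 38106/(((⅛)*(2*(⅓ - 7/6*3)² + 9*(-65) + 9*(-65)*(⅓ - 7/6*3))/(-65*(1 + (⅓ - 7/6*3))))) + 34602/(-7645) = 38106/(((⅛)*(-1/65)*(2*(⅓ - 7/2)² - 585 + 9*(-65)*(⅓ - 7/2))/(1 + (⅓ - 7/2)))) + 34602*(-1/7645) = 38106/(((⅛)*(-1/65)*(2*(-19/6)² - 585 + 9*(-65)*(-19/6))/(1 - 19/6))) - 34602/7645 = 38106/(((⅛)*(-1/65)*(2*(361/36) - 585 + 3705/2)/(-13/6))) - 34602/7645 = 38106/(((⅛)*(-1/65)*(-6/13)*(361/18 - 585 + 3705/2))) - 34602/7645 = 38106/(((⅛)*(-1/65)*(-6/13)*(11588/9))) - 34602/7645 = 38106/(2897/2535) - 34602/7645 = 38106*(2535/2897) - 34602/7645 = 96598710/2897 - 34602/7645 = 738396895956/22147565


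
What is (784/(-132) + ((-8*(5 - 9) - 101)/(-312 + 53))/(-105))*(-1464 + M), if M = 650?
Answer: 3554998/735 ≈ 4836.7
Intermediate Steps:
(784/(-132) + ((-8*(5 - 9) - 101)/(-312 + 53))/(-105))*(-1464 + M) = (784/(-132) + ((-8*(5 - 9) - 101)/(-312 + 53))/(-105))*(-1464 + 650) = (784*(-1/132) + ((-8*(-4) - 101)/(-259))*(-1/105))*(-814) = (-196/33 + ((32 - 101)*(-1/259))*(-1/105))*(-814) = (-196/33 - 69*(-1/259)*(-1/105))*(-814) = (-196/33 + (69/259)*(-1/105))*(-814) = (-196/33 - 23/9065)*(-814) = -1777499/299145*(-814) = 3554998/735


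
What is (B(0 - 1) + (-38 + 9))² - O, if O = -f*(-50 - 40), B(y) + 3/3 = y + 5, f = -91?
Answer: 8866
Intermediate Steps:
B(y) = 4 + y (B(y) = -1 + (y + 5) = -1 + (5 + y) = 4 + y)
O = -8190 (O = -(-91)*(-50 - 40) = -(-91)*(-90) = -1*8190 = -8190)
(B(0 - 1) + (-38 + 9))² - O = ((4 + (0 - 1)) + (-38 + 9))² - 1*(-8190) = ((4 - 1) - 29)² + 8190 = (3 - 29)² + 8190 = (-26)² + 8190 = 676 + 8190 = 8866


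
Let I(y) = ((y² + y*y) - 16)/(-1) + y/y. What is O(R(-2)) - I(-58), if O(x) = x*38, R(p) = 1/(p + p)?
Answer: 13403/2 ≈ 6701.5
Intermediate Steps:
R(p) = 1/(2*p)
O(x) = 38*x
I(y) = 17 - 2*y² (I(y) = ((y² + y²) - 16)*(-1) + 1 = (2*y² - 16)*(-1) + 1 = (-16 + 2*y²)*(-1) + 1 = (16 - 2*y²) + 1 = 17 - 2*y²)
O(R(-2)) - I(-58) = 38*((½)/(-2)) - (17 - 2*(-58)²) = 38*((½)*(-½)) - (17 - 2*3364) = 38*(-¼) - (17 - 6728) = -19/2 - 1*(-6711) = -19/2 + 6711 = 13403/2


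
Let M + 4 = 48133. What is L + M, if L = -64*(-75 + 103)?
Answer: 46337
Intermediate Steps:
M = 48129 (M = -4 + 48133 = 48129)
L = -1792 (L = -64*28 = -1792)
L + M = -1792 + 48129 = 46337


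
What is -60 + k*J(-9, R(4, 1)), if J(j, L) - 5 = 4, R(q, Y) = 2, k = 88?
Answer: 732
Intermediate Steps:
J(j, L) = 9 (J(j, L) = 5 + 4 = 9)
-60 + k*J(-9, R(4, 1)) = -60 + 88*9 = -60 + 792 = 732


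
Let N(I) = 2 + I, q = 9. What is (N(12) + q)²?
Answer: 529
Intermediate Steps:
(N(12) + q)² = ((2 + 12) + 9)² = (14 + 9)² = 23² = 529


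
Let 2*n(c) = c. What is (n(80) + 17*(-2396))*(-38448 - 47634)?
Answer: 3502848744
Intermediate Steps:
n(c) = c/2
(n(80) + 17*(-2396))*(-38448 - 47634) = ((1/2)*80 + 17*(-2396))*(-38448 - 47634) = (40 - 40732)*(-86082) = -40692*(-86082) = 3502848744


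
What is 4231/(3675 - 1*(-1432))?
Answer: 4231/5107 ≈ 0.82847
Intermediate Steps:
4231/(3675 - 1*(-1432)) = 4231/(3675 + 1432) = 4231/5107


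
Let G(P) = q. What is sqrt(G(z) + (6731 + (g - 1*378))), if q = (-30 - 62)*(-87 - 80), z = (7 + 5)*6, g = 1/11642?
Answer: sqrt(2943438885230)/11642 ≈ 147.37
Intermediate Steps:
g = 1/11642 ≈ 8.5896e-5
z = 72 (z = 12*6 = 72)
q = 15364 (q = -92*(-167) = 15364)
G(P) = 15364
sqrt(G(z) + (6731 + (g - 1*378))) = sqrt(15364 + (6731 + (1/11642 - 1*378))) = sqrt(15364 + (6731 + (1/11642 - 378))) = sqrt(15364 + (6731 - 4400675/11642)) = sqrt(15364 + 73961627/11642) = sqrt(252829315/11642) = sqrt(2943438885230)/11642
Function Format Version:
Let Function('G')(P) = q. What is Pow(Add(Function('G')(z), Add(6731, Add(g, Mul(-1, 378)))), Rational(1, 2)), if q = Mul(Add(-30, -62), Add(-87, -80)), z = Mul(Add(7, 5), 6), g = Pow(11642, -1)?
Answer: Mul(Rational(1, 11642), Pow(2943438885230, Rational(1, 2))) ≈ 147.37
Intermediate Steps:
g = Rational(1, 11642) ≈ 8.5896e-5
z = 72 (z = Mul(12, 6) = 72)
q = 15364 (q = Mul(-92, -167) = 15364)
Function('G')(P) = 15364
Pow(Add(Function('G')(z), Add(6731, Add(g, Mul(-1, 378)))), Rational(1, 2)) = Pow(Add(15364, Add(6731, Add(Rational(1, 11642), Mul(-1, 378)))), Rational(1, 2)) = Pow(Add(15364, Add(6731, Add(Rational(1, 11642), -378))), Rational(1, 2)) = Pow(Add(15364, Add(6731, Rational(-4400675, 11642))), Rational(1, 2)) = Pow(Add(15364, Rational(73961627, 11642)), Rational(1, 2)) = Pow(Rational(252829315, 11642), Rational(1, 2)) = Mul(Rational(1, 11642), Pow(2943438885230, Rational(1, 2)))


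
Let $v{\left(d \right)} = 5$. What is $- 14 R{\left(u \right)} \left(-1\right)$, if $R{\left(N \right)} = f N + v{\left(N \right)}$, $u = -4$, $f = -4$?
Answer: $294$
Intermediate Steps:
$R{\left(N \right)} = 5 - 4 N$ ($R{\left(N \right)} = - 4 N + 5 = 5 - 4 N$)
$- 14 R{\left(u \right)} \left(-1\right) = - 14 \left(5 - -16\right) \left(-1\right) = - 14 \left(5 + 16\right) \left(-1\right) = \left(-14\right) 21 \left(-1\right) = \left(-294\right) \left(-1\right) = 294$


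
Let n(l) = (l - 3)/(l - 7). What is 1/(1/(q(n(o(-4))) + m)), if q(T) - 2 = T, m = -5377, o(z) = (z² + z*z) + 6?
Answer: -166590/31 ≈ -5373.9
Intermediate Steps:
o(z) = 6 + 2*z² (o(z) = (z² + z²) + 6 = 2*z² + 6 = 6 + 2*z²)
n(l) = (-3 + l)/(-7 + l)
q(T) = 2 + T
1/(1/(q(n(o(-4))) + m)) = 1/(1/((2 + (-3 + (6 + 2*(-4)²))/(-7 + (6 + 2*(-4)²))) - 5377)) = 1/(1/((2 + (-3 + (6 + 2*16))/(-7 + (6 + 2*16))) - 5377)) = 1/(1/((2 + (-3 + (6 + 32))/(-7 + (6 + 32))) - 5377)) = 1/(1/((2 + (-3 + 38)/(-7 + 38)) - 5377)) = 1/(1/((2 + 35/31) - 5377)) = 1/(1/(97/31 - 5377)) = 1/(1/(-166590/31)) = 1/(-31/166590) = -166590/31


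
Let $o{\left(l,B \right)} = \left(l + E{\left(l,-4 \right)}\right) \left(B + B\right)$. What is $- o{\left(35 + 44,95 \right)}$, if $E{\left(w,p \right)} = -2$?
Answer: $-14630$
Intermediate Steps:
$o{\left(l,B \right)} = 2 B \left(-2 + l\right)$ ($o{\left(l,B \right)} = \left(l - 2\right) \left(B + B\right) = \left(-2 + l\right) 2 B = 2 B \left(-2 + l\right)$)
$- o{\left(35 + 44,95 \right)} = - 2 \cdot 95 \left(-2 + \left(35 + 44\right)\right) = - 2 \cdot 95 \left(-2 + 79\right) = - 2 \cdot 95 \cdot 77 = \left(-1\right) 14630 = -14630$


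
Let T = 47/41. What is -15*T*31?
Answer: -21855/41 ≈ -533.05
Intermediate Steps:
T = 47/41 (T = 47*(1/41) = 47/41 ≈ 1.1463)
-15*T*31 = -15*47/41*31 = -705/41*31 = -21855/41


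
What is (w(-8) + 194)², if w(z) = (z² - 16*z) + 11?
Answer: 157609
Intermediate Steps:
w(z) = 11 + z² - 16*z
(w(-8) + 194)² = ((11 + (-8)² - 16*(-8)) + 194)² = ((11 + 64 + 128) + 194)² = (203 + 194)² = 397² = 157609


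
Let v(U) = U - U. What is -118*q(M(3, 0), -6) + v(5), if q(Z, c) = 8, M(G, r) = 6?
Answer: -944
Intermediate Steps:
v(U) = 0
-118*q(M(3, 0), -6) + v(5) = -118*8 + 0 = -944 + 0 = -944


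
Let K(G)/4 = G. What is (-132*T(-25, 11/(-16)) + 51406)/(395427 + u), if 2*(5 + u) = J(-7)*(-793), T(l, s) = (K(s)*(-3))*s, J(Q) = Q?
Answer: 166895/1274232 ≈ 0.13098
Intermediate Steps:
K(G) = 4*G
T(l, s) = -12*s**2 (T(l, s) = ((4*s)*(-3))*s = (-12*s)*s = -12*s**2)
u = 5541/2 (u = -5 + (-7*(-793))/2 = -5 + (1/2)*5551 = -5 + 5551/2 = 5541/2 ≈ 2770.5)
(-132*T(-25, 11/(-16)) + 51406)/(395427 + u) = (-(-1584)*(11/(-16))**2 + 51406)/(395427 + 5541/2) = (-(-1584)*(11*(-1/16))**2 + 51406)/(796395/2) = (-(-1584)*(-11/16)**2 + 51406)*(2/796395) = (-(-1584)*121/256 + 51406)*(2/796395) = (-132*(-363/64) + 51406)*(2/796395) = (11979/16 + 51406)*(2/796395) = (834475/16)*(2/796395) = 166895/1274232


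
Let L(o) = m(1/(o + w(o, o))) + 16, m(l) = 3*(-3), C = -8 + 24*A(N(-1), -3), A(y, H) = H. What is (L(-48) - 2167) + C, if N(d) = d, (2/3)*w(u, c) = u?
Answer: -2240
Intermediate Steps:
w(u, c) = 3*u/2
C = -80 (C = -8 + 24*(-3) = -8 - 72 = -80)
m(l) = -9
L(o) = 7 (L(o) = -9 + 16 = 7)
(L(-48) - 2167) + C = (7 - 2167) - 80 = -2160 - 80 = -2240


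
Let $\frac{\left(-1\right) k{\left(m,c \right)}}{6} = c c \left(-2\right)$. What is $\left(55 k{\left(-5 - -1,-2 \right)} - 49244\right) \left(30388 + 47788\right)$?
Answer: $-3643314304$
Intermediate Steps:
$k{\left(m,c \right)} = 12 c^{2}$ ($k{\left(m,c \right)} = - 6 c c \left(-2\right) = - 6 c^{2} \left(-2\right) = - 6 \left(- 2 c^{2}\right) = 12 c^{2}$)
$\left(55 k{\left(-5 - -1,-2 \right)} - 49244\right) \left(30388 + 47788\right) = \left(55 \cdot 12 \left(-2\right)^{2} - 49244\right) \left(30388 + 47788\right) = \left(55 \cdot 12 \cdot 4 - 49244\right) 78176 = \left(55 \cdot 48 - 49244\right) 78176 = \left(2640 - 49244\right) 78176 = \left(-46604\right) 78176 = -3643314304$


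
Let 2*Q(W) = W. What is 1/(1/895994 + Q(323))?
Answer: 447997/72351516 ≈ 0.0061920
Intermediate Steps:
Q(W) = W/2
1/(1/895994 + Q(323)) = 1/(1/895994 + (½)*323) = 1/(1/895994 + 323/2) = 1/(72351516/447997) = 447997/72351516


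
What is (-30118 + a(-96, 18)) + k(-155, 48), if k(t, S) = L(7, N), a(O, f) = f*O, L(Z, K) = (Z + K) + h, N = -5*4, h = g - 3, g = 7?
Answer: -31855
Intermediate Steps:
h = 4 (h = 7 - 3 = 4)
N = -20
L(Z, K) = 4 + K + Z (L(Z, K) = (Z + K) + 4 = (K + Z) + 4 = 4 + K + Z)
a(O, f) = O*f
k(t, S) = -9 (k(t, S) = 4 - 20 + 7 = -9)
(-30118 + a(-96, 18)) + k(-155, 48) = (-30118 - 96*18) - 9 = (-30118 - 1728) - 9 = -31846 - 9 = -31855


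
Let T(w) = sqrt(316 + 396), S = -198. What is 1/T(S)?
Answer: sqrt(178)/356 ≈ 0.037477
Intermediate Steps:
T(w) = 2*sqrt(178) (T(w) = sqrt(712) = 2*sqrt(178))
1/T(S) = 1/(2*sqrt(178)) = sqrt(178)/356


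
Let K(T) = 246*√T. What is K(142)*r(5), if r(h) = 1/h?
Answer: 246*√142/5 ≈ 586.29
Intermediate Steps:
K(142)*r(5) = (246*√142)/5 = (246*√142)*(⅕) = 246*√142/5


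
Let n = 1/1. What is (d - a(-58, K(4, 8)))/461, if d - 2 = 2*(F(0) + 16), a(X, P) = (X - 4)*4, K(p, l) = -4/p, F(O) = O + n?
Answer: 284/461 ≈ 0.61605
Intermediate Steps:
n = 1
F(O) = 1 + O (F(O) = O + 1 = 1 + O)
a(X, P) = -16 + 4*X (a(X, P) = (-4 + X)*4 = -16 + 4*X)
d = 36 (d = 2 + 2*((1 + 0) + 16) = 2 + 2*(1 + 16) = 2 + 2*17 = 2 + 34 = 36)
(d - a(-58, K(4, 8)))/461 = (36 - (-16 + 4*(-58)))/461 = (36 - (-16 - 232))*(1/461) = (36 - 1*(-248))*(1/461) = (36 + 248)*(1/461) = 284*(1/461) = 284/461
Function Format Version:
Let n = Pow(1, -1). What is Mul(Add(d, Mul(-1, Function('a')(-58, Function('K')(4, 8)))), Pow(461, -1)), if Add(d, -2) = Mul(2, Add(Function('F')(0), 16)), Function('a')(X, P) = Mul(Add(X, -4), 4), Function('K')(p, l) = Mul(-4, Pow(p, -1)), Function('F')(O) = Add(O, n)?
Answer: Rational(284, 461) ≈ 0.61605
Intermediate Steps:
n = 1
Function('F')(O) = Add(1, O) (Function('F')(O) = Add(O, 1) = Add(1, O))
Function('a')(X, P) = Add(-16, Mul(4, X)) (Function('a')(X, P) = Mul(Add(-4, X), 4) = Add(-16, Mul(4, X)))
d = 36 (d = Add(2, Mul(2, Add(Add(1, 0), 16))) = Add(2, Mul(2, Add(1, 16))) = Add(2, Mul(2, 17)) = Add(2, 34) = 36)
Mul(Add(d, Mul(-1, Function('a')(-58, Function('K')(4, 8)))), Pow(461, -1)) = Mul(Add(36, Mul(-1, Add(-16, Mul(4, -58)))), Pow(461, -1)) = Mul(Add(36, Mul(-1, Add(-16, -232))), Rational(1, 461)) = Mul(Add(36, Mul(-1, -248)), Rational(1, 461)) = Mul(Add(36, 248), Rational(1, 461)) = Mul(284, Rational(1, 461)) = Rational(284, 461)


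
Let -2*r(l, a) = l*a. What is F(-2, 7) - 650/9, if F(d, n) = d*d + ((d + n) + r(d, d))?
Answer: -587/9 ≈ -65.222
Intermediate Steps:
r(l, a) = -a*l/2 (r(l, a) = -l*a/2 = -a*l/2)
F(d, n) = d + n + d**2/2 (F(d, n) = d*d + ((d + n) - d*d/2) = d**2 + ((d + n) - d**2/2) = d**2 + (d + n - d**2/2) = d + n + d**2/2)
F(-2, 7) - 650/9 = (-2 + 7 + (1/2)*(-2)**2) - 650/9 = (-2 + 7 + (1/2)*4) - 650/9 = (-2 + 7 + 2) - 25*26/9 = 7 - 650/9 = -587/9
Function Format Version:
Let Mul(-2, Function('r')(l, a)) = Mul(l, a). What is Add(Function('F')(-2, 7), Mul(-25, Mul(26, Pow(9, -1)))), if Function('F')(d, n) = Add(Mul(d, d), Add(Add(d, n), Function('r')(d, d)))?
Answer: Rational(-587, 9) ≈ -65.222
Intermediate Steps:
Function('r')(l, a) = Mul(Rational(-1, 2), a, l) (Function('r')(l, a) = Mul(Rational(-1, 2), Mul(l, a)) = Mul(Rational(-1, 2), Mul(a, l)) = Mul(Rational(-1, 2), a, l))
Function('F')(d, n) = Add(d, n, Mul(Rational(1, 2), Pow(d, 2))) (Function('F')(d, n) = Add(Mul(d, d), Add(Add(d, n), Mul(Rational(-1, 2), d, d))) = Add(Pow(d, 2), Add(Add(d, n), Mul(Rational(-1, 2), Pow(d, 2)))) = Add(Pow(d, 2), Add(d, n, Mul(Rational(-1, 2), Pow(d, 2)))) = Add(d, n, Mul(Rational(1, 2), Pow(d, 2))))
Add(Function('F')(-2, 7), Mul(-25, Mul(26, Pow(9, -1)))) = Add(Add(-2, 7, Mul(Rational(1, 2), Pow(-2, 2))), Mul(-25, Mul(26, Pow(9, -1)))) = Add(Add(-2, 7, Mul(Rational(1, 2), 4)), Mul(-25, Mul(26, Rational(1, 9)))) = Add(Add(-2, 7, 2), Mul(-25, Rational(26, 9))) = Add(7, Rational(-650, 9)) = Rational(-587, 9)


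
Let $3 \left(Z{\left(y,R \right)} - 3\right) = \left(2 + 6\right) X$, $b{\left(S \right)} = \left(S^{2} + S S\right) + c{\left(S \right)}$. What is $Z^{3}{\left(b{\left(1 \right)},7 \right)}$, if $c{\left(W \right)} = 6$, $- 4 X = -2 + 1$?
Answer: $\frac{1331}{27} \approx 49.296$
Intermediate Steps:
$X = \frac{1}{4}$ ($X = - \frac{-2 + 1}{4} = \left(- \frac{1}{4}\right) \left(-1\right) = \frac{1}{4} \approx 0.25$)
$b{\left(S \right)} = 6 + 2 S^{2}$ ($b{\left(S \right)} = \left(S^{2} + S S\right) + 6 = \left(S^{2} + S^{2}\right) + 6 = 2 S^{2} + 6 = 6 + 2 S^{2}$)
$Z{\left(y,R \right)} = \frac{11}{3}$ ($Z{\left(y,R \right)} = 3 + \frac{\left(2 + 6\right) \frac{1}{4}}{3} = 3 + \frac{8 \cdot \frac{1}{4}}{3} = 3 + \frac{1}{3} \cdot 2 = 3 + \frac{2}{3} = \frac{11}{3}$)
$Z^{3}{\left(b{\left(1 \right)},7 \right)} = \left(\frac{11}{3}\right)^{3} = \frac{1331}{27}$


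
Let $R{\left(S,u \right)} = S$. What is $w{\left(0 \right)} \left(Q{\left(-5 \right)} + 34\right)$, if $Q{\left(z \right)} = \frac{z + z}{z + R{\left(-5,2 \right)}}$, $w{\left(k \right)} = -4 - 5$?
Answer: $-315$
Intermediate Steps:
$w{\left(k \right)} = -9$
$Q{\left(z \right)} = \frac{2 z}{-5 + z}$ ($Q{\left(z \right)} = \frac{z + z}{z - 5} = \frac{2 z}{-5 + z}$)
$w{\left(0 \right)} \left(Q{\left(-5 \right)} + 34\right) = - 9 \left(2 \left(-5\right) \frac{1}{-5 - 5} + 34\right) = - 9 \left(2 \left(-5\right) \frac{1}{-10} + 34\right) = - 9 \left(2 \left(-5\right) \left(- \frac{1}{10}\right) + 34\right) = - 9 \left(1 + 34\right) = \left(-9\right) 35 = -315$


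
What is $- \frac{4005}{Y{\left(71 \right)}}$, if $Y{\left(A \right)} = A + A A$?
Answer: $- \frac{445}{568} \approx -0.78345$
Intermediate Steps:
$Y{\left(A \right)} = A + A^{2}$
$- \frac{4005}{Y{\left(71 \right)}} = - \frac{4005}{71 \left(1 + 71\right)} = - \frac{4005}{71 \cdot 72} = - \frac{4005}{5112} = \left(-4005\right) \frac{1}{5112} = - \frac{445}{568}$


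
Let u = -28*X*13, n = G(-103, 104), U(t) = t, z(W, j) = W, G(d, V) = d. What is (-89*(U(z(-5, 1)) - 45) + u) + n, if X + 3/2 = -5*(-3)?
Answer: -567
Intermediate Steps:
X = 27/2 (X = -3/2 - 5*(-3) = -3/2 + 15 = 27/2 ≈ 13.500)
n = -103
u = -4914 (u = -28*27/2*13 = -378*13 = -4914)
(-89*(U(z(-5, 1)) - 45) + u) + n = (-89*(-5 - 45) - 4914) - 103 = (-89*(-50) - 4914) - 103 = (4450 - 4914) - 103 = -464 - 103 = -567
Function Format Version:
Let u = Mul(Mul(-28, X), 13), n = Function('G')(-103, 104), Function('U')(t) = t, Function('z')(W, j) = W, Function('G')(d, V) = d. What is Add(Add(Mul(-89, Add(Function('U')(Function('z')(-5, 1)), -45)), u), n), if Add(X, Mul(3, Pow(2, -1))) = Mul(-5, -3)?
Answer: -567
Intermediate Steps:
X = Rational(27, 2) (X = Add(Rational(-3, 2), Mul(-5, -3)) = Add(Rational(-3, 2), 15) = Rational(27, 2) ≈ 13.500)
n = -103
u = -4914 (u = Mul(Mul(-28, Rational(27, 2)), 13) = Mul(-378, 13) = -4914)
Add(Add(Mul(-89, Add(Function('U')(Function('z')(-5, 1)), -45)), u), n) = Add(Add(Mul(-89, Add(-5, -45)), -4914), -103) = Add(Add(Mul(-89, -50), -4914), -103) = Add(Add(4450, -4914), -103) = Add(-464, -103) = -567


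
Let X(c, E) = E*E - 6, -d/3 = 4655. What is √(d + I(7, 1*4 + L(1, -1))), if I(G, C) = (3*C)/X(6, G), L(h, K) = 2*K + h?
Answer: I*√25820898/43 ≈ 118.17*I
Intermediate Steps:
d = -13965 (d = -3*4655 = -13965)
L(h, K) = h + 2*K
X(c, E) = -6 + E² (X(c, E) = E² - 6 = -6 + E²)
I(G, C) = 3*C/(-6 + G²) (I(G, C) = (3*C)/(-6 + G²) = 3*C/(-6 + G²))
√(d + I(7, 1*4 + L(1, -1))) = √(-13965 + 3*(1*4 + (1 + 2*(-1)))/(-6 + 7²)) = √(-13965 + 3*(4 + (1 - 2))/(-6 + 49)) = √(-13965 + 3*(4 - 1)/43) = √(-13965 + 3*3*(1/43)) = √(-13965 + 9/43) = √(-600486/43) = I*√25820898/43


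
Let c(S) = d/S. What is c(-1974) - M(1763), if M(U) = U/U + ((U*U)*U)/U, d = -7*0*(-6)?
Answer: -3108170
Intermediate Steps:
d = 0 (d = 0*(-6) = 0)
c(S) = 0 (c(S) = 0/S = 0)
M(U) = 1 + U**2 (M(U) = 1 + (U**2*U)/U = 1 + U**3/U = 1 + U**2)
c(-1974) - M(1763) = 0 - (1 + 1763**2) = 0 - (1 + 3108169) = 0 - 1*3108170 = 0 - 3108170 = -3108170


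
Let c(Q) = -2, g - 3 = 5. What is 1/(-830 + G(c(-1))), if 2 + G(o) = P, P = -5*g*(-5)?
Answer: -1/632 ≈ -0.0015823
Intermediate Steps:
g = 8 (g = 3 + 5 = 8)
P = 200 (P = -5*8*(-5) = -40*(-5) = 200)
G(o) = 198 (G(o) = -2 + 200 = 198)
1/(-830 + G(c(-1))) = 1/(-830 + 198) = 1/(-632) = -1/632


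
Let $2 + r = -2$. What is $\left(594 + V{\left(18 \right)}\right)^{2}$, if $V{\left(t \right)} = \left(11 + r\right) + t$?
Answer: $383161$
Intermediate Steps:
$r = -4$ ($r = -2 - 2 = -4$)
$V{\left(t \right)} = 7 + t$ ($V{\left(t \right)} = \left(11 - 4\right) + t = 7 + t$)
$\left(594 + V{\left(18 \right)}\right)^{2} = \left(594 + \left(7 + 18\right)\right)^{2} = \left(594 + 25\right)^{2} = 619^{2} = 383161$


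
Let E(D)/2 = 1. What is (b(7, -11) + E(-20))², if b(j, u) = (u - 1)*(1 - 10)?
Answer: 12100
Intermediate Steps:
b(j, u) = 9 - 9*u (b(j, u) = (-1 + u)*(-9) = 9 - 9*u)
E(D) = 2 (E(D) = 2*1 = 2)
(b(7, -11) + E(-20))² = ((9 - 9*(-11)) + 2)² = ((9 + 99) + 2)² = (108 + 2)² = 110² = 12100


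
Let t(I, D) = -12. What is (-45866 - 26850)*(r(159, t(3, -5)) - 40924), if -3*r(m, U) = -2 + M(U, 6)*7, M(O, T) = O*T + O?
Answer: 8884586312/3 ≈ 2.9615e+9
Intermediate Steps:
M(O, T) = O + O*T
r(m, U) = 2/3 - 49*U/3 (r(m, U) = -(-2 + (U*(1 + 6))*7)/3 = -(-2 + (U*7)*7)/3 = -(-2 + (7*U)*7)/3 = -(-2 + 49*U)/3 = 2/3 - 49*U/3)
(-45866 - 26850)*(r(159, t(3, -5)) - 40924) = (-45866 - 26850)*((2/3 - 49/3*(-12)) - 40924) = -72716*((2/3 + 196) - 40924) = -72716*(590/3 - 40924) = -72716*(-122182/3) = 8884586312/3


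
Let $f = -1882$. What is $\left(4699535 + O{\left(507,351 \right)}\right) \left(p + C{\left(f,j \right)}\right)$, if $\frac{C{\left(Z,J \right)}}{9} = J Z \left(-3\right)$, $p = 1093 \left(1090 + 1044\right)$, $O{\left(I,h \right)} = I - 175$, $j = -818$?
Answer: $-184391714959130$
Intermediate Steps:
$O{\left(I,h \right)} = -175 + I$ ($O{\left(I,h \right)} = I - 175 = -175 + I$)
$p = 2332462$ ($p = 1093 \cdot 2134 = 2332462$)
$C{\left(Z,J \right)} = - 27 J Z$ ($C{\left(Z,J \right)} = 9 J Z \left(-3\right) = 9 \left(- 3 J Z\right) = - 27 J Z$)
$\left(4699535 + O{\left(507,351 \right)}\right) \left(p + C{\left(f,j \right)}\right) = \left(4699535 + \left(-175 + 507\right)\right) \left(2332462 - \left(-22086\right) \left(-1882\right)\right) = \left(4699535 + 332\right) \left(2332462 - 41565852\right) = 4699867 \left(-39233390\right) = -184391714959130$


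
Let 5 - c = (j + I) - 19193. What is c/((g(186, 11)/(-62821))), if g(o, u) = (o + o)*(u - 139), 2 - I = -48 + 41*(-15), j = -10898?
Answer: 1848884851/47616 ≈ 38829.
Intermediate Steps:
I = 665 (I = 2 - (-48 + 41*(-15)) = 2 - (-48 - 615) = 2 - 1*(-663) = 2 + 663 = 665)
g(o, u) = 2*o*(-139 + u) (g(o, u) = (2*o)*(-139 + u) = 2*o*(-139 + u))
c = 29431 (c = 5 - ((-10898 + 665) - 19193) = 5 - (-10233 - 19193) = 5 - 1*(-29426) = 5 + 29426 = 29431)
c/((g(186, 11)/(-62821))) = 29431/(((2*186*(-139 + 11))/(-62821))) = 29431/(((2*186*(-128))*(-1/62821))) = 29431/((-47616*(-1/62821))) = 29431/(47616/62821) = 29431*(62821/47616) = 1848884851/47616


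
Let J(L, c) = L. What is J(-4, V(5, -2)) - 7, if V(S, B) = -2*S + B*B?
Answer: -11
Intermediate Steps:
V(S, B) = B**2 - 2*S (V(S, B) = -2*S + B**2 = B**2 - 2*S)
J(-4, V(5, -2)) - 7 = -4 - 7 = -11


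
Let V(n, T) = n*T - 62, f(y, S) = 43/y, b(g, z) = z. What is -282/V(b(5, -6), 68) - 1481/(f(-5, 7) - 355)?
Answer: 42479/9090 ≈ 4.6732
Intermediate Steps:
V(n, T) = -62 + T*n (V(n, T) = T*n - 62 = -62 + T*n)
-282/V(b(5, -6), 68) - 1481/(f(-5, 7) - 355) = -282/(-62 + 68*(-6)) - 1481/(43/(-5) - 355) = -282/(-62 - 408) - 1481/(43*(-1/5) - 355) = -282/(-470) - 1481/(-43/5 - 355) = -282*(-1/470) - 1481/(-1818/5) = 3/5 - 1481*(-5/1818) = 3/5 + 7405/1818 = 42479/9090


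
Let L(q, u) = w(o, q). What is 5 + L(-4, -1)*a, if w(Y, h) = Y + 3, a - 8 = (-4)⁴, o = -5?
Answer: -523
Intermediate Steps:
a = 264 (a = 8 + (-4)⁴ = 8 + 256 = 264)
w(Y, h) = 3 + Y
L(q, u) = -2 (L(q, u) = 3 - 5 = -2)
5 + L(-4, -1)*a = 5 - 2*264 = 5 - 528 = -523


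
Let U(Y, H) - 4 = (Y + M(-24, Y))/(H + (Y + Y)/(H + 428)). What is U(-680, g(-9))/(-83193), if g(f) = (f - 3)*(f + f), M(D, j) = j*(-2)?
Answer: -20602/238736179 ≈ -8.6296e-5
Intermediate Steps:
M(D, j) = -2*j
g(f) = 2*f*(-3 + f) (g(f) = (-3 + f)*(2*f) = 2*f*(-3 + f))
U(Y, H) = 4 - Y/(H + 2*Y/(428 + H)) (U(Y, H) = 4 + (Y - 2*Y)/(H + (Y + Y)/(H + 428)) = 4 + (-Y)/(H + (2*Y)/(428 + H)) = 4 + (-Y)/(H + 2*Y/(428 + H)) = 4 - Y/(H + 2*Y/(428 + H)))
U(-680, g(-9))/(-83193) = ((-420*(-680) + 4*(2*(-9)*(-3 - 9))² + 1712*(2*(-9)*(-3 - 9)) - 1*2*(-9)*(-3 - 9)*(-680))/((2*(-9)*(-3 - 9))² + 2*(-680) + 428*(2*(-9)*(-3 - 9))))/(-83193) = ((285600 + 4*(2*(-9)*(-12))² + 1712*(2*(-9)*(-12)) - 1*2*(-9)*(-12)*(-680))/((2*(-9)*(-12))² - 1360 + 428*(2*(-9)*(-12))))*(-1/83193) = ((285600 + 4*216² + 1712*216 - 1*216*(-680))/(216² - 1360 + 428*216))*(-1/83193) = ((285600 + 4*46656 + 369792 + 146880)/(46656 - 1360 + 92448))*(-1/83193) = ((285600 + 186624 + 369792 + 146880)/137744)*(-1/83193) = ((1/137744)*988896)*(-1/83193) = (61806/8609)*(-1/83193) = -20602/238736179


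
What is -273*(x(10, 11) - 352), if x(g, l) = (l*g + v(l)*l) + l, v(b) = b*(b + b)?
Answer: -663663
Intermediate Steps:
v(b) = 2*b² (v(b) = b*(2*b) = 2*b²)
x(g, l) = l + 2*l³ + g*l (x(g, l) = (l*g + (2*l²)*l) + l = (g*l + 2*l³) + l = (2*l³ + g*l) + l = l + 2*l³ + g*l)
-273*(x(10, 11) - 352) = -273*(11*(1 + 10 + 2*11²) - 352) = -273*(11*(1 + 10 + 2*121) - 352) = -273*(11*(1 + 10 + 242) - 352) = -273*(11*253 - 352) = -273*(2783 - 352) = -273*2431 = -663663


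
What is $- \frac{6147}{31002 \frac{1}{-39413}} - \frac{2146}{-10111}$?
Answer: $\frac{816558600071}{104487074} \approx 7814.9$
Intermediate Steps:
$- \frac{6147}{31002 \frac{1}{-39413}} - \frac{2146}{-10111} = - \frac{6147}{31002 \left(- \frac{1}{39413}\right)} - - \frac{2146}{10111} = - \frac{6147}{- \frac{31002}{39413}} + \frac{2146}{10111} = \left(-6147\right) \left(- \frac{39413}{31002}\right) + \frac{2146}{10111} = \frac{80757237}{10334} + \frac{2146}{10111} = \frac{816558600071}{104487074}$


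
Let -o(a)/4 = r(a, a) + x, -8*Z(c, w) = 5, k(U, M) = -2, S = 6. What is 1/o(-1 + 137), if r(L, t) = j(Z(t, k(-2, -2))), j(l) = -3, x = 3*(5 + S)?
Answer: -1/120 ≈ -0.0083333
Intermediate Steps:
Z(c, w) = -5/8 (Z(c, w) = -1/8*5 = -5/8)
x = 33 (x = 3*(5 + 6) = 3*11 = 33)
r(L, t) = -3
o(a) = -120 (o(a) = -4*(-3 + 33) = -4*30 = -120)
1/o(-1 + 137) = 1/(-120) = -1/120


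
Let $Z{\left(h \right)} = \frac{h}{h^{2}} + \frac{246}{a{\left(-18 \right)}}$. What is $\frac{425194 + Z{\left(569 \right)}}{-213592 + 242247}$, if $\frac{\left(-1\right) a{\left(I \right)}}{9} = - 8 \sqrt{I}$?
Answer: $\frac{241935387}{16304695} - \frac{41 i \sqrt{2}}{2063160} \approx 14.838 - 2.8104 \cdot 10^{-5} i$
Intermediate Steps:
$a{\left(I \right)} = 72 \sqrt{I}$ ($a{\left(I \right)} = - 9 \left(- 8 \sqrt{I}\right) = 72 \sqrt{I}$)
$Z{\left(h \right)} = \frac{1}{h} - \frac{41 i \sqrt{2}}{72}$ ($Z{\left(h \right)} = \frac{h}{h^{2}} + \frac{246}{72 \sqrt{-18}} = \frac{h}{h^{2}} + \frac{246}{72 \cdot 3 i \sqrt{2}} = \frac{1}{h} + \frac{246}{216 i \sqrt{2}} = \frac{1}{h} + 246 \left(- \frac{i \sqrt{2}}{432}\right) = \frac{1}{h} - \frac{41 i \sqrt{2}}{72}$)
$\frac{425194 + Z{\left(569 \right)}}{-213592 + 242247} = \frac{425194 + \left(\frac{1}{569} - \frac{41 i \sqrt{2}}{72}\right)}{-213592 + 242247} = \frac{425194 + \left(\frac{1}{569} - \frac{41 i \sqrt{2}}{72}\right)}{28655} = \left(\frac{241935387}{569} - \frac{41 i \sqrt{2}}{72}\right) \frac{1}{28655} = \frac{241935387}{16304695} - \frac{41 i \sqrt{2}}{2063160}$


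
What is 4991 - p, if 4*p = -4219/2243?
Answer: 44783471/8972 ≈ 4991.5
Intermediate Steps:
p = -4219/8972 (p = (-4219/2243)/4 = (-4219*1/2243)/4 = (1/4)*(-4219/2243) = -4219/8972 ≈ -0.47024)
4991 - p = 4991 - 1*(-4219/8972) = 4991 + 4219/8972 = 44783471/8972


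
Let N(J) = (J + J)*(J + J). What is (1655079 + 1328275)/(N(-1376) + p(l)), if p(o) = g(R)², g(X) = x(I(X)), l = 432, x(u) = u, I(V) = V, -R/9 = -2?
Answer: 1491677/3786914 ≈ 0.39390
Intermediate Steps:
R = 18 (R = -9*(-2) = 18)
g(X) = X
p(o) = 324 (p(o) = 18² = 324)
N(J) = 4*J² (N(J) = (2*J)*(2*J) = 4*J²)
(1655079 + 1328275)/(N(-1376) + p(l)) = (1655079 + 1328275)/(4*(-1376)² + 324) = 2983354/(4*1893376 + 324) = 2983354/(7573504 + 324) = 2983354/7573828 = 2983354*(1/7573828) = 1491677/3786914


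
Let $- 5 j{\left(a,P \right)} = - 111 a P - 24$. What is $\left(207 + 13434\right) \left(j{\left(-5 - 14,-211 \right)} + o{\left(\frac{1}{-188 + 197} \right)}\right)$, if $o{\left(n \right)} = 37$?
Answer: $\frac{6073082328}{5} \approx 1.2146 \cdot 10^{9}$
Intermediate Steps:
$j{\left(a,P \right)} = \frac{24}{5} + \frac{111 P a}{5}$ ($j{\left(a,P \right)} = - \frac{- 111 a P - 24}{5} = - \frac{- 111 P a - 24}{5} = - \frac{-24 - 111 P a}{5} = \frac{24}{5} + \frac{111 P a}{5}$)
$\left(207 + 13434\right) \left(j{\left(-5 - 14,-211 \right)} + o{\left(\frac{1}{-188 + 197} \right)}\right) = \left(207 + 13434\right) \left(\left(\frac{24}{5} + \frac{111}{5} \left(-211\right) \left(-5 - 14\right)\right) + 37\right) = 13641 \left(\left(\frac{24}{5} + \frac{111}{5} \left(-211\right) \left(-5 + \left(-49 + 35\right)\right)\right) + 37\right) = 13641 \left(\left(\frac{24}{5} + \frac{111}{5} \left(-211\right) \left(-5 - 14\right)\right) + 37\right) = 13641 \left(\left(\frac{24}{5} + \frac{111}{5} \left(-211\right) \left(-19\right)\right) + 37\right) = 13641 \left(\left(\frac{24}{5} + \frac{444999}{5}\right) + 37\right) = 13641 \left(\frac{445023}{5} + 37\right) = 13641 \cdot \frac{445208}{5} = \frac{6073082328}{5}$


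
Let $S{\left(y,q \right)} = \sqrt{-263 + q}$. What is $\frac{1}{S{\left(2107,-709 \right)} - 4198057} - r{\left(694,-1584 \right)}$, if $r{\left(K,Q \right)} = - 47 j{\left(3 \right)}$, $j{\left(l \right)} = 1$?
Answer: $\frac{828313076884330}{17623682576221} - \frac{18 i \sqrt{3}}{17623682576221} \approx 47.0 - 1.769 \cdot 10^{-12} i$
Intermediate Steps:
$r{\left(K,Q \right)} = -47$ ($r{\left(K,Q \right)} = \left(-47\right) 1 = -47$)
$\frac{1}{S{\left(2107,-709 \right)} - 4198057} - r{\left(694,-1584 \right)} = \frac{1}{\sqrt{-263 - 709} - 4198057} - -47 = \frac{1}{\sqrt{-972} - 4198057} + 47 = \frac{1}{18 i \sqrt{3} - 4198057} + 47 = \frac{1}{-4198057 + 18 i \sqrt{3}} + 47 = 47 + \frac{1}{-4198057 + 18 i \sqrt{3}}$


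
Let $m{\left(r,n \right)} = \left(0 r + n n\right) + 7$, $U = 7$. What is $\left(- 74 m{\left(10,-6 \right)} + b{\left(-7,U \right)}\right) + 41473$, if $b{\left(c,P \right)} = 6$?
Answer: $38297$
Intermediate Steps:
$m{\left(r,n \right)} = 7 + n^{2}$ ($m{\left(r,n \right)} = \left(0 + n^{2}\right) + 7 = n^{2} + 7 = 7 + n^{2}$)
$\left(- 74 m{\left(10,-6 \right)} + b{\left(-7,U \right)}\right) + 41473 = \left(- 74 \left(7 + \left(-6\right)^{2}\right) + 6\right) + 41473 = \left(- 74 \left(7 + 36\right) + 6\right) + 41473 = \left(\left(-74\right) 43 + 6\right) + 41473 = \left(-3182 + 6\right) + 41473 = -3176 + 41473 = 38297$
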